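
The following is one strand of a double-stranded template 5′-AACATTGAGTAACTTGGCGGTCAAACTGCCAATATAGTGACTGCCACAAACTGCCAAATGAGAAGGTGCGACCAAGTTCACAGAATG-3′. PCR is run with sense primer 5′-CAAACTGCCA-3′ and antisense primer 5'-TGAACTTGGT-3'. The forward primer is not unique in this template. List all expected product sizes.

59 bp, 34 bp

The forward primer CAAACTGCCA matches the top strand at positions 22–31, 47–56.
The reverse primer's reverse complement is ACCAAGTTCA, matching at positions 71–80.
Each forward site pairs with the reverse site to give a product ending at position 80: sizes 59, 34 bp.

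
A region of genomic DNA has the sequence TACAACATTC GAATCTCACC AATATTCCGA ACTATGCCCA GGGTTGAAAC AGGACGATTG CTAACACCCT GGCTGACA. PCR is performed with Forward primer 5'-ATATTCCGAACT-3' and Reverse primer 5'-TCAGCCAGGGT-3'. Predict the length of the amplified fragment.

55 bp

Scanning the template, ATATTCCGAACT occurs at positions 22–33; this primer anneals to the bottom strand there with its 3' end pointing downstream.
The reverse primer's reverse complement is ACCCTGGCTGA, which matches the template at positions 66–76.
Amplicon spans positions 22–76: 55 bp.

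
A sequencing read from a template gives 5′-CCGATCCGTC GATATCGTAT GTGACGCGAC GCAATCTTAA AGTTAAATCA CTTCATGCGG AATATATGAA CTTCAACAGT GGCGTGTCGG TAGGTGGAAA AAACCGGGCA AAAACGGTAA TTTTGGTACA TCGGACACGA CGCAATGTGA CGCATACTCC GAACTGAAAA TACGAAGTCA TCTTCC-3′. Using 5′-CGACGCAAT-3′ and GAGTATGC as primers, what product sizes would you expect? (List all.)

The forward primer CGACGCAAT matches the top strand at positions 27–35, 138–146.
The reverse primer's reverse complement is GCATACTC, matching at positions 152–159.
Each forward site pairs with the reverse site to give a product ending at position 159: sizes 133, 22 bp.

133 bp, 22 bp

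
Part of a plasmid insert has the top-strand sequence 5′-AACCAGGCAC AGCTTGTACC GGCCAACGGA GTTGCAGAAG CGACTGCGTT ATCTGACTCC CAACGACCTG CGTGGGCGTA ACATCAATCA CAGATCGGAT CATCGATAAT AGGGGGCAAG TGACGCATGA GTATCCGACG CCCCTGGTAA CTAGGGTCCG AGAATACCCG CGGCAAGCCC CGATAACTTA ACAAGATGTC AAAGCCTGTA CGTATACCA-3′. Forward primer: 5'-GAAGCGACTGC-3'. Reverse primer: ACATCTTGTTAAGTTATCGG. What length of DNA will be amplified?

The forward primer matches the template at positions 37–47.
Reverse complement of the reverse primer: CCGATAACTTAACAAGATGT. This occurs on the top strand at positions 180–199.
Product length = (reverse-primer end) − (forward-primer start) + 1 = 199 − 37 + 1 = 163 bp.

163 bp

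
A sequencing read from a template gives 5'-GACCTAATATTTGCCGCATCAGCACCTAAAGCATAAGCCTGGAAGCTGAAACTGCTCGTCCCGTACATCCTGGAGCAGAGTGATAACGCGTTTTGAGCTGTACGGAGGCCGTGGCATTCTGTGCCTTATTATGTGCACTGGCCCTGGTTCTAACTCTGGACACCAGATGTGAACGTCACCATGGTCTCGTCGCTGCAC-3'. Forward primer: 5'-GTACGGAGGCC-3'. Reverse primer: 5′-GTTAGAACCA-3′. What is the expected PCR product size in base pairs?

55 bp

Forward primer GTACGGAGGCC is found on the top strand at positions 100–110.
The reverse primer's reverse complement is TGGTTCTAAC, which matches the template at positions 145–154.
Product length = (reverse-primer end) − (forward-primer start) + 1 = 154 − 100 + 1 = 55 bp.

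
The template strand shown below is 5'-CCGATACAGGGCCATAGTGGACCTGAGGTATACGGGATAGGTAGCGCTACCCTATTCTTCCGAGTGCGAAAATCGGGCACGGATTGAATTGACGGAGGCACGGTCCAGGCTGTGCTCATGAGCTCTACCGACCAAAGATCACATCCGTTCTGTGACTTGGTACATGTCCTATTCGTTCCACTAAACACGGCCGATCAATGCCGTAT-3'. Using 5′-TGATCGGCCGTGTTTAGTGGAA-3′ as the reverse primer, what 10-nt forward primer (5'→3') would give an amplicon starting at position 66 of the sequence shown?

The reverse primer's reverse complement TTCCACTAAACACGGCCGATCA matches the template at positions 176–197; the product starts at position 66.
The forward primer is identical to the top strand over positions 66–75: GCGAAAATCG.

5'-GCGAAAATCG-3'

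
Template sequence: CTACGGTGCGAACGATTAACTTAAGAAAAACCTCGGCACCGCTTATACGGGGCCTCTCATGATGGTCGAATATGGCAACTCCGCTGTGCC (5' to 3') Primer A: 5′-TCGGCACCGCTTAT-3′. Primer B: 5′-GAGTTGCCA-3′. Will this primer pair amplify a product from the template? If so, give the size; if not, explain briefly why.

Yes — a 49 bp product.

Primer A (TCGGCACCGCTTAT) matches the top strand at positions 33–46; it acts as a forward primer.
Primer B's reverse complement is TGGCAACTC, matching the top strand at positions 73–81; it acts as a reverse primer.
The 3' ends face each other across positions 33–81, giving a 49 bp product.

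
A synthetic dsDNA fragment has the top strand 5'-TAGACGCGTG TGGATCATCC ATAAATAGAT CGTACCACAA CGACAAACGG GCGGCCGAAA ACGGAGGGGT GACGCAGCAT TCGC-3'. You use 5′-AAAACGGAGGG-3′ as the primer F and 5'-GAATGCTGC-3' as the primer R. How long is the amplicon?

Forward primer AAAACGGAGGG is found on the top strand at positions 58–68.
Reverse complement of the reverse primer: GCAGCATTC. This occurs on the top strand at positions 74–82.
The product runs from position 58 to position 82, so its length is 82 − 58 + 1 = 25 bp.

25 bp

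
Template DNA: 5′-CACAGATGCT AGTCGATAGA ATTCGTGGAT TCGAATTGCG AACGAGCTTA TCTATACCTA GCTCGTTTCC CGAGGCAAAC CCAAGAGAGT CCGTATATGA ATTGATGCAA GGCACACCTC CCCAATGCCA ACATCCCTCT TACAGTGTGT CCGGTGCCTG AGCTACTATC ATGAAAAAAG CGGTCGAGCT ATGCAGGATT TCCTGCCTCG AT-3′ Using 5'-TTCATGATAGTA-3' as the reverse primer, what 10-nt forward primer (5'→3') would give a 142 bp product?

The reverse primer's reverse complement TACTATCATGAA matches the template at positions 164–175, so the product ends at position 175.
A 142 bp product then starts at position 175 − 142 + 1 = 34.
The forward primer is identical to the top strand there: AATTGCGAAC.

5'-AATTGCGAAC-3'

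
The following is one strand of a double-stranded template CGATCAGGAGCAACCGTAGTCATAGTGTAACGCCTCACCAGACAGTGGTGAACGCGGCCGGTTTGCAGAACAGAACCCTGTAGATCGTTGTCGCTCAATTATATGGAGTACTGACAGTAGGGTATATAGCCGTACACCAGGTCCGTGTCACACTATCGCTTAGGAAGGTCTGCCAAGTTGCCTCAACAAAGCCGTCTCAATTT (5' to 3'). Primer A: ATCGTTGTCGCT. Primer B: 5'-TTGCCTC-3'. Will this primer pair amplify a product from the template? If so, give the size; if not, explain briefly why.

No product — both primers anneal to the same strand and extend in the same direction.

Primer A (ATCGTTGTCGCT) matches the top strand at positions 84–95 (3' end points downstream).
Primer B (TTGCCTC) also matches the top strand directly, at positions 178–184 — its reverse complement GAGGCAA is not present.
Both primers anneal to the bottom strand with 3' ends pointing the same way, so neither can prime synthesis back toward the other.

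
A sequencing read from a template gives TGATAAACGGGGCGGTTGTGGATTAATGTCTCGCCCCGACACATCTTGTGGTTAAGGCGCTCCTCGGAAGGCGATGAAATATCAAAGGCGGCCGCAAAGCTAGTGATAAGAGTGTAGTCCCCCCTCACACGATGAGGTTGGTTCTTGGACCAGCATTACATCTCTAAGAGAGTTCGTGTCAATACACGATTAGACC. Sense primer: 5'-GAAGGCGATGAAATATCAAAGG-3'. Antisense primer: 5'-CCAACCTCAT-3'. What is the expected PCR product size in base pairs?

The forward primer matches the template at positions 67–88.
Reverse complement of the reverse primer: ATGAGGTTGG. This occurs on the top strand at positions 132–141.
The product runs from position 67 to position 141, so its length is 141 − 67 + 1 = 75 bp.

75 bp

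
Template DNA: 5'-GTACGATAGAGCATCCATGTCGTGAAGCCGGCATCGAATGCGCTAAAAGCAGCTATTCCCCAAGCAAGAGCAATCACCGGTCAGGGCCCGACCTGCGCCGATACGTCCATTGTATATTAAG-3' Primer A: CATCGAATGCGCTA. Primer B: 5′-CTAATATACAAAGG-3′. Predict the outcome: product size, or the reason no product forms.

No product — primer B has no binding site in the template.

Primer B (CTAATATACAAAGG) does not match the top strand, and its reverse complement CCTTTGTATATTAG does not match either.
With no annealing site for primer B, no amplification occurs.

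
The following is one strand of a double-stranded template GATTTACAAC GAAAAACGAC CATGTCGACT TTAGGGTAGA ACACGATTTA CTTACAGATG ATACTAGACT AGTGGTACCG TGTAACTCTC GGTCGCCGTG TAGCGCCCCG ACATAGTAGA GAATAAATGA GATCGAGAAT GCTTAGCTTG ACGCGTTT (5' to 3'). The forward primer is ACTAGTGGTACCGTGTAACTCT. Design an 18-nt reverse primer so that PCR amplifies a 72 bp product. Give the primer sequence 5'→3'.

5'-TTCTCGATCTCATTTATT-3'

The forward primer binds at positions 68–89, so a 72 bp product ends at position 68 + 72 − 1 = 139.
The reverse primer anneals to the top strand over positions 122–139, i.e. to AATAAATGAGATCGAGAA.
Its sequence written 5'→3' is the reverse complement: TTCTCGATCTCATTTATT.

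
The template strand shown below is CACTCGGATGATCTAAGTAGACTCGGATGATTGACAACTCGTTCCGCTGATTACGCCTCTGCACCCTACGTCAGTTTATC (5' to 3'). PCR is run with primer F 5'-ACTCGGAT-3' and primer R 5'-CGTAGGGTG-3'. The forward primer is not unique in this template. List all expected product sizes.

The forward primer ACTCGGAT matches the top strand at positions 2–9, 21–28.
The reverse primer's reverse complement is CACCCTACG, matching at positions 62–70.
Each forward site pairs with the reverse site to give a product ending at position 70: sizes 69, 50 bp.

69 bp, 50 bp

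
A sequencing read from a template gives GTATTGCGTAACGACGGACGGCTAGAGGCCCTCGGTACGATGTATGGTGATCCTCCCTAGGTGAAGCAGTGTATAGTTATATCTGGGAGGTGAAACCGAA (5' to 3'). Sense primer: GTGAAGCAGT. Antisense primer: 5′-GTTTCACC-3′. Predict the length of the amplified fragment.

The forward primer matches the template at positions 61–70.
Reverse complement of the reverse primer: GGTGAAAC. This occurs on the top strand at positions 89–96.
Product length = (reverse-primer end) − (forward-primer start) + 1 = 96 − 61 + 1 = 36 bp.

36 bp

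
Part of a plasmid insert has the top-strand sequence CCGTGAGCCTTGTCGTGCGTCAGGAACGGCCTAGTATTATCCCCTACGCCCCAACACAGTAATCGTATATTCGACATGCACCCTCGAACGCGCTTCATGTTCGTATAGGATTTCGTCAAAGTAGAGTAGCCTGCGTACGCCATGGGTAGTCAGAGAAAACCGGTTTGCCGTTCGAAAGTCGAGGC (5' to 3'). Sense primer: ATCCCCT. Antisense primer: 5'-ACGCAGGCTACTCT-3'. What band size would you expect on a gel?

The forward primer matches the template at positions 39–45.
The reverse primer's reverse complement is AGAGTAGCCTGCGT, which matches the template at positions 123–136.
Product length = (reverse-primer end) − (forward-primer start) + 1 = 136 − 39 + 1 = 98 bp.

98 bp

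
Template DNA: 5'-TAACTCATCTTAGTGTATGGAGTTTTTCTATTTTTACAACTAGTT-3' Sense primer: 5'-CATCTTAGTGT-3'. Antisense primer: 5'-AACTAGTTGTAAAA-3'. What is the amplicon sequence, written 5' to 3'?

Forward primer CATCTTAGTGT is found on the top strand at positions 6–16.
Reverse complement of the reverse primer: TTTTACAACTAGTT. This occurs on the top strand at positions 32–45.
The product is the template from position 6 through 45 (40 bp).

5'-CATCTTAGTGTATGGAGTTTTTCTATTTTTACAACTAGTT-3'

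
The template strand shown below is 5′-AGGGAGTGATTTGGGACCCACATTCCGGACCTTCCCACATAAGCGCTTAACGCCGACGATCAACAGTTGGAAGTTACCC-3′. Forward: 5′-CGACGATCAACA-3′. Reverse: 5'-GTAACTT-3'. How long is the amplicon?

24 bp

Scanning the template, CGACGATCAACA occurs at positions 54–65; this primer anneals to the bottom strand there with its 3' end pointing downstream.
Taking the reverse complement of GTAACTT gives AAGTTAC, found at positions 71–77 on the template; the primer anneals here to the top strand with its 3' end pointing upstream.
The product runs from position 54 to position 77, so its length is 77 − 54 + 1 = 24 bp.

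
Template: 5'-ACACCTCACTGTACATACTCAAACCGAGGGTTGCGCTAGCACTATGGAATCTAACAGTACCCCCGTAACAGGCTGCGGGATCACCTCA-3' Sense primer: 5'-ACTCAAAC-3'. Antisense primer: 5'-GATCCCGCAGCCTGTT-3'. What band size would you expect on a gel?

Scanning the template, ACTCAAAC occurs at positions 17–24; this primer anneals to the bottom strand there with its 3' end pointing downstream.
Taking the reverse complement of GATCCCGCAGCCTGTT gives AACAGGCTGCGGGATC, found at positions 67–82 on the template; the primer anneals here to the top strand with its 3' end pointing upstream.
Amplicon spans positions 17–82: 66 bp.

66 bp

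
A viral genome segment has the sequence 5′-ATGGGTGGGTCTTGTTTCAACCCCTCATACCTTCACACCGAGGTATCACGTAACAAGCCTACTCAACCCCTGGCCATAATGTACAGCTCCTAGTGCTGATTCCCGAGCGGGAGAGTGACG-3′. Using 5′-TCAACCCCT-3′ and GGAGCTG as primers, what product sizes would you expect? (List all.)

The forward primer TCAACCCCT matches the top strand at positions 17–25, 63–71.
The reverse primer's reverse complement is CAGCTCC, matching at positions 84–90.
Each forward site pairs with the reverse site to give a product ending at position 90: sizes 74, 28 bp.

74 bp, 28 bp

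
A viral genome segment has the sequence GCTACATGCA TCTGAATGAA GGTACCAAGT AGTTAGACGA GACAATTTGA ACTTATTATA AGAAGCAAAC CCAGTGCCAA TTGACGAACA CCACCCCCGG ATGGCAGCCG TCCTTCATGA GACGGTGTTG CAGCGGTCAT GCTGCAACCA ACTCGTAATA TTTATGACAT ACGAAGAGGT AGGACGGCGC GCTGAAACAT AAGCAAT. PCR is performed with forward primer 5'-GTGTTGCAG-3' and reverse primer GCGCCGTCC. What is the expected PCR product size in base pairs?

Scanning the template, GTGTTGCAG occurs at positions 125–133; this primer anneals to the bottom strand there with its 3' end pointing downstream.
Reverse complement of the reverse primer: GGACGGCGC. This occurs on the top strand at positions 182–190.
The product runs from position 125 to position 190, so its length is 190 − 125 + 1 = 66 bp.

66 bp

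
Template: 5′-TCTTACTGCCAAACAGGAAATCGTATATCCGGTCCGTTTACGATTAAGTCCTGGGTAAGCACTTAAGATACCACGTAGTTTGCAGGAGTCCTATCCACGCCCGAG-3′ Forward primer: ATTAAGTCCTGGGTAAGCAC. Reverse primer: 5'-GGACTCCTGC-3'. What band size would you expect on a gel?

The forward primer matches the template at positions 43–62.
Taking the reverse complement of GGACTCCTGC gives GCAGGAGTCC, found at positions 82–91 on the template; the primer anneals here to the top strand with its 3' end pointing upstream.
The product runs from position 43 to position 91, so its length is 91 − 43 + 1 = 49 bp.

49 bp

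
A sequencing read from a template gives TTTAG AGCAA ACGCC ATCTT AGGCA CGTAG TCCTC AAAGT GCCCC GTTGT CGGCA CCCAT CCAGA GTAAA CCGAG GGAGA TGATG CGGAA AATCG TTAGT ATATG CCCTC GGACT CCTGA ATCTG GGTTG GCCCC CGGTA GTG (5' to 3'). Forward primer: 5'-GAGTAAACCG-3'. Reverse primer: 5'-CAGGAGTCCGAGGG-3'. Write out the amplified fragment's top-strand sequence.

5'-GAGTAAACCGAGGGAGATGATGCGGAAAATCGTTAGTATATGCCCTCGGACTCCTG-3'

The forward primer matches the template at positions 64–73.
Taking the reverse complement of CAGGAGTCCGAGGG gives CCCTCGGACTCCTG, found at positions 106–119 on the template; the primer anneals here to the top strand with its 3' end pointing upstream.
The product is the template from position 64 through 119 (56 bp).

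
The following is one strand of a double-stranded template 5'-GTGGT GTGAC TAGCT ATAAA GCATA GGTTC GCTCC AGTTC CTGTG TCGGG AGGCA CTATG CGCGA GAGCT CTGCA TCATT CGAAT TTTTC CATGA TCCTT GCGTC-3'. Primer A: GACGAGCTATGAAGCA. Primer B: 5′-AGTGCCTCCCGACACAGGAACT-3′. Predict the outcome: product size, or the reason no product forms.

No product — primer A has no binding site in the template.

Primer A (GACGAGCTATGAAGCA) does not match the top strand, and its reverse complement TGCTTCATAGCTCGTC does not match either.
With no annealing site for primer A, no amplification occurs.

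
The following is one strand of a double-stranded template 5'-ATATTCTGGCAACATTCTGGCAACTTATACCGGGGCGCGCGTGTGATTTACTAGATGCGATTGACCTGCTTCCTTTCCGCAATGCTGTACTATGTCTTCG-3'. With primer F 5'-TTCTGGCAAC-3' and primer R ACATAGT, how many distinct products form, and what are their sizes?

The forward primer TTCTGGCAAC matches the top strand at positions 4–13, 15–24.
The reverse primer's reverse complement is ACTATGT, matching at positions 89–95.
Each forward site pairs with the reverse site to give a product ending at position 95: sizes 92, 81 bp.

Two products: 92 bp, 81 bp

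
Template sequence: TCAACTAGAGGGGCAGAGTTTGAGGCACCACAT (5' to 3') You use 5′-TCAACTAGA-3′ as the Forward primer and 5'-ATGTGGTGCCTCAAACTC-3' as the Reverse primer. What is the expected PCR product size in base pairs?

33 bp

Forward primer TCAACTAGA is found on the top strand at positions 1–9.
Reverse complement of the reverse primer: GAGTTTGAGGCACCACAT. This occurs on the top strand at positions 16–33.
The product runs from position 1 to position 33, so its length is 33 − 1 + 1 = 33 bp.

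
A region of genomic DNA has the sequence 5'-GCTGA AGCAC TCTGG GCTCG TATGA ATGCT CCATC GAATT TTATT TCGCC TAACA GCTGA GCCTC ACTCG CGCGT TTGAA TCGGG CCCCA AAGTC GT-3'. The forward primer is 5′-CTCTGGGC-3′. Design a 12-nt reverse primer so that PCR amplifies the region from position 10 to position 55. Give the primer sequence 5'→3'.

The product's 3' end on the top strand is position 55.
The reverse primer anneals to the top strand over positions 44–55, i.e. to TTTCGCCTAACA.
Its sequence written 5'→3' is the reverse complement: TGTTAGGCGAAA.

5'-TGTTAGGCGAAA-3'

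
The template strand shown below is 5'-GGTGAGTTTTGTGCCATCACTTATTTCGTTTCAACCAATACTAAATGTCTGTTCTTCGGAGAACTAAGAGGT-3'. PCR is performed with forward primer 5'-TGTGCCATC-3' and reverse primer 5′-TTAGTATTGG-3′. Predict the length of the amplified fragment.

Scanning the template, TGTGCCATC occurs at positions 10–18; this primer anneals to the bottom strand there with its 3' end pointing downstream.
Taking the reverse complement of TTAGTATTGG gives CCAATACTAA, found at positions 35–44 on the template; the primer anneals here to the top strand with its 3' end pointing upstream.
Product length = (reverse-primer end) − (forward-primer start) + 1 = 44 − 10 + 1 = 35 bp.

35 bp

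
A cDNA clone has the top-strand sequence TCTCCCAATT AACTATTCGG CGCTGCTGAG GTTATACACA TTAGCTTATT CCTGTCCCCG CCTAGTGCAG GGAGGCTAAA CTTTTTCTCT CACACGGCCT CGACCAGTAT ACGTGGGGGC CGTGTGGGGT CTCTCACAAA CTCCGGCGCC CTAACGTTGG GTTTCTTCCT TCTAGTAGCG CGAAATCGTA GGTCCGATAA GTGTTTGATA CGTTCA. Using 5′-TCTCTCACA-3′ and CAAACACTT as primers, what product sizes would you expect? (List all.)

The forward primer TCTCTCACA matches the top strand at positions 86–94, 130–138.
The reverse primer's reverse complement is AAGTGTTTG, matching at positions 199–207.
Each forward site pairs with the reverse site to give a product ending at position 207: sizes 122, 78 bp.

122 bp, 78 bp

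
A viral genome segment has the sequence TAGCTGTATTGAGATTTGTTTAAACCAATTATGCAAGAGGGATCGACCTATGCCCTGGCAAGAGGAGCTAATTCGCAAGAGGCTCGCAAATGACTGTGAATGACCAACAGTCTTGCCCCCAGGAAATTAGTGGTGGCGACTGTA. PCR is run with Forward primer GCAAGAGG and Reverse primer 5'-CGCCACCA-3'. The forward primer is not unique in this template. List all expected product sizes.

106 bp, 81 bp, 64 bp

The forward primer GCAAGAGG matches the top strand at positions 33–40, 58–65, 75–82.
The reverse primer's reverse complement is TGGTGGCG, matching at positions 131–138.
Each forward site pairs with the reverse site to give a product ending at position 138: sizes 106, 81, 64 bp.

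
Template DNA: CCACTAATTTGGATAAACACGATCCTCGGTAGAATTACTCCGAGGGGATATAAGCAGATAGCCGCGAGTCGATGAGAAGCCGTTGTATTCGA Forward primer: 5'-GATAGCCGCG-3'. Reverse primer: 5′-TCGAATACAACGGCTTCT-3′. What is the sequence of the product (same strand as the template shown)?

Forward primer GATAGCCGCG is found on the top strand at positions 57–66.
Taking the reverse complement of TCGAATACAACGGCTTCT gives AGAAGCCGTTGTATTCGA, found at positions 75–92 on the template; the primer anneals here to the top strand with its 3' end pointing upstream.
The product is the template from position 57 through 92 (36 bp).

5'-GATAGCCGCGAGTCGATGAGAAGCCGTTGTATTCGA-3'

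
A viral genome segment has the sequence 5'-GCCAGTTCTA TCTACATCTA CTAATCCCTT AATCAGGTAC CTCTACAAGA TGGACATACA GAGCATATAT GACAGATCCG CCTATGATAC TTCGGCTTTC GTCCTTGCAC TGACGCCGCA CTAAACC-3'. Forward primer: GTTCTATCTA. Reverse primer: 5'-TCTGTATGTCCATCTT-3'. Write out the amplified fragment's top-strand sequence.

5'-GTTCTATCTACATCTACTAATCCCTTAATCAGGTACCTCTACAAGATGGACATACAGA-3'

Forward primer GTTCTATCTA is found on the top strand at positions 5–14.
The reverse primer's reverse complement is AAGATGGACATACAGA, which matches the template at positions 47–62.
The product is the template from position 5 through 62 (58 bp).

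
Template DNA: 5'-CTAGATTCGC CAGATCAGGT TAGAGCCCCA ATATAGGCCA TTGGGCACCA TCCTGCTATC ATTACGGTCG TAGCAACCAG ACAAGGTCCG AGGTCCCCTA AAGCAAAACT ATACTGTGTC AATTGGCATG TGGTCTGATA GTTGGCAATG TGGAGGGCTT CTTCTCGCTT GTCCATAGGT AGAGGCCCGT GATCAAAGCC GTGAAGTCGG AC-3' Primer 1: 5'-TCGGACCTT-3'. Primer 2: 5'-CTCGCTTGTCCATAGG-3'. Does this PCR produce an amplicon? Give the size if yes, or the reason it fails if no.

Primer 1 (TCGGACCTT) has reverse complement AAGGTCCGA, which matches the top strand at positions 83–91; primer 1 anneals to the top strand there with its 3' end pointing upstream toward position 83.
Primer 2 (CTCGCTTGTCCATAGG) matches the top strand directly at positions 164–179; it anneals to the bottom strand with its 3' end pointing downstream toward position 179.
The 3' ends diverge (primer 1 extends toward position 1, primer 2 toward position 212), so the primers never converge on a shared product.

No product — the primers' 3' ends point away from each other.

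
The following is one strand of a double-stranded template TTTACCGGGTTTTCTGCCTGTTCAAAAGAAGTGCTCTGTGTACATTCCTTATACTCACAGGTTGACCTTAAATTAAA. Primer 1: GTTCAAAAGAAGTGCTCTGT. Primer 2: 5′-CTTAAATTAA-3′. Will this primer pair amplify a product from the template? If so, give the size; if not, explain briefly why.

No product — both primers anneal to the same strand and extend in the same direction.

Primer 1 (GTTCAAAAGAAGTGCTCTGT) matches the top strand at positions 20–39 (3' end points downstream).
Primer 2 (CTTAAATTAA) also matches the top strand directly, at positions 67–76 — its reverse complement TTAATTTAAG is not present.
Both primers anneal to the bottom strand with 3' ends pointing the same way, so neither can prime synthesis back toward the other.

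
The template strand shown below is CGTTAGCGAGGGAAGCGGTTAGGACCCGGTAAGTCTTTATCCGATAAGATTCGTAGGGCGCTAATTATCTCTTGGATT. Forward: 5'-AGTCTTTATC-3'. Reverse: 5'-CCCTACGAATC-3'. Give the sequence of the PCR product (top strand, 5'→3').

Scanning the template, AGTCTTTATC occurs at positions 32–41; this primer anneals to the bottom strand there with its 3' end pointing downstream.
Taking the reverse complement of CCCTACGAATC gives GATTCGTAGGG, found at positions 48–58 on the template; the primer anneals here to the top strand with its 3' end pointing upstream.
The product is the template from position 32 through 58 (27 bp).

5'-AGTCTTTATCCGATAAGATTCGTAGGG-3'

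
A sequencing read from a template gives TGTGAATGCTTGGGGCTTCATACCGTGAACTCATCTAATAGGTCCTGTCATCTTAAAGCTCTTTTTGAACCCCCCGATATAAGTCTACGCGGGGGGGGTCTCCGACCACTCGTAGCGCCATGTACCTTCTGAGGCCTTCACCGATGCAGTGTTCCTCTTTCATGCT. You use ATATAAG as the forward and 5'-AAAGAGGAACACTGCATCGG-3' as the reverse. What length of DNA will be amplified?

Scanning the template, ATATAAG occurs at positions 77–83; this primer anneals to the bottom strand there with its 3' end pointing downstream.
Reverse complement of the reverse primer: CCGATGCAGTGTTCCTCTTT. This occurs on the top strand at positions 141–160.
The product runs from position 77 to position 160, so its length is 160 − 77 + 1 = 84 bp.

84 bp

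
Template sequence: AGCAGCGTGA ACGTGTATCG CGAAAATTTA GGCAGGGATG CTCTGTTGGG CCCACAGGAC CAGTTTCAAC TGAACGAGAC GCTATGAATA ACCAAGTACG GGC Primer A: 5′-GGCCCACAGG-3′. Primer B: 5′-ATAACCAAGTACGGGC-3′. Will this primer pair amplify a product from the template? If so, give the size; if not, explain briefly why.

Primer A (GGCCCACAGG) matches the top strand at positions 49–58 (3' end points downstream).
Primer B (ATAACCAAGTACGGGC) also matches the top strand directly, at positions 88–103 — its reverse complement GCCCGTACTTGGTTAT is not present.
Both primers anneal to the bottom strand with 3' ends pointing the same way, so neither can prime synthesis back toward the other.

No product — both primers anneal to the same strand and extend in the same direction.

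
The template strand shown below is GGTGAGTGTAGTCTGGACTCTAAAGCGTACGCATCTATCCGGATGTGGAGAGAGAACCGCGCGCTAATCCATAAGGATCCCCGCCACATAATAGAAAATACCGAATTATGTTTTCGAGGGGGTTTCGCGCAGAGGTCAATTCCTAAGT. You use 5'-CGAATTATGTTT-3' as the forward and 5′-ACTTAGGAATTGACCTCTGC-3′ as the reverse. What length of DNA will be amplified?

47 bp

Forward primer CGAATTATGTTT is found on the top strand at positions 102–113.
The reverse primer's reverse complement is GCAGAGGTCAATTCCTAAGT, which matches the template at positions 129–148.
Amplicon spans positions 102–148: 47 bp.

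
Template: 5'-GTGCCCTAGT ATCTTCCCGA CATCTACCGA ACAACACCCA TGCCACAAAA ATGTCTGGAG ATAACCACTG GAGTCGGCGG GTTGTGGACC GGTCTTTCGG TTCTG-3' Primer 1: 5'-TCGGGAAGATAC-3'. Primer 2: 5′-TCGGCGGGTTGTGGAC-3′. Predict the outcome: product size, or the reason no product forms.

Primer 1 (TCGGGAAGATAC) has reverse complement GTATCTTCCCGA, which matches the top strand at positions 9–20; primer 1 anneals to the top strand there with its 3' end pointing upstream toward position 9.
Primer 2 (TCGGCGGGTTGTGGAC) matches the top strand directly at positions 74–89; it anneals to the bottom strand with its 3' end pointing downstream toward position 89.
The 3' ends diverge (primer 1 extends toward position 1, primer 2 toward position 105), so the primers never converge on a shared product.

No product — the primers' 3' ends point away from each other.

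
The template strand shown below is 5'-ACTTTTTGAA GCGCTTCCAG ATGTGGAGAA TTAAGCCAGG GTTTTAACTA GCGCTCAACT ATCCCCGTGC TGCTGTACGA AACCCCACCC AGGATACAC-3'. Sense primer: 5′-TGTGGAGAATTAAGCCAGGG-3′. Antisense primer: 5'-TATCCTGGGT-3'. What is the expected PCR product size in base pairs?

The forward primer matches the template at positions 22–41.
Taking the reverse complement of TATCCTGGGT gives ACCCAGGATA, found at positions 87–96 on the template; the primer anneals here to the top strand with its 3' end pointing upstream.
Product length = (reverse-primer end) − (forward-primer start) + 1 = 96 − 22 + 1 = 75 bp.

75 bp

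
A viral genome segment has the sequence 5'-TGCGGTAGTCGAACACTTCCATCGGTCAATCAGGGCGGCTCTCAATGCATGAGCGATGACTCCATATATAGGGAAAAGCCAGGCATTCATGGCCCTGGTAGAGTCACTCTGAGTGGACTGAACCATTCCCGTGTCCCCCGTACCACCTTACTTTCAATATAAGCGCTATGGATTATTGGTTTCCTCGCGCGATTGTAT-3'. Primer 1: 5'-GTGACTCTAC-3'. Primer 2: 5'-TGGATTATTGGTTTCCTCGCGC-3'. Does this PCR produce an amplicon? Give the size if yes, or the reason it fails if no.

No product — the primers' 3' ends point away from each other.

Primer 1 (GTGACTCTAC) has reverse complement GTAGAGTCAC, which matches the top strand at positions 98–107; primer 1 anneals to the top strand there with its 3' end pointing upstream toward position 98.
Primer 2 (TGGATTATTGGTTTCCTCGCGC) matches the top strand directly at positions 169–190; it anneals to the bottom strand with its 3' end pointing downstream toward position 190.
The 3' ends diverge (primer 1 extends toward position 1, primer 2 toward position 198), so the primers never converge on a shared product.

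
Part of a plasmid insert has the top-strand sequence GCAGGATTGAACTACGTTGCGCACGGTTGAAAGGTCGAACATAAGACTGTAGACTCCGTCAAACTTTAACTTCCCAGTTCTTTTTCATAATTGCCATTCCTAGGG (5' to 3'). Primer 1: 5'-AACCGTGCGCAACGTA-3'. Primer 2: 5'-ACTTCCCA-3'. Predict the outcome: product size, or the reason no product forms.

Primer 1 (AACCGTGCGCAACGTA) has reverse complement TACGTTGCGCACGGTT, which matches the top strand at positions 13–28; primer 1 anneals to the top strand there with its 3' end pointing upstream toward position 13.
Primer 2 (ACTTCCCA) matches the top strand directly at positions 69–76; it anneals to the bottom strand with its 3' end pointing downstream toward position 76.
The 3' ends diverge (primer 1 extends toward position 1, primer 2 toward position 105), so the primers never converge on a shared product.

No product — the primers' 3' ends point away from each other.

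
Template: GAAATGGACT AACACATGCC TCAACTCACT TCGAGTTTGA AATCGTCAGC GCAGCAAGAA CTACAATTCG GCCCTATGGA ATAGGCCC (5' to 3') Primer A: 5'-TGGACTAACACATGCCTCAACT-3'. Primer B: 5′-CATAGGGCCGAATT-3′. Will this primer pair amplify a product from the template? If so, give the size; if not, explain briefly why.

Yes — a 74 bp product.

Primer A (TGGACTAACACATGCCTCAACT) matches the top strand at positions 5–26; it acts as a forward primer.
Primer B's reverse complement is AATTCGGCCCTATG, matching the top strand at positions 65–78; it acts as a reverse primer.
The 3' ends face each other across positions 5–78, giving a 74 bp product.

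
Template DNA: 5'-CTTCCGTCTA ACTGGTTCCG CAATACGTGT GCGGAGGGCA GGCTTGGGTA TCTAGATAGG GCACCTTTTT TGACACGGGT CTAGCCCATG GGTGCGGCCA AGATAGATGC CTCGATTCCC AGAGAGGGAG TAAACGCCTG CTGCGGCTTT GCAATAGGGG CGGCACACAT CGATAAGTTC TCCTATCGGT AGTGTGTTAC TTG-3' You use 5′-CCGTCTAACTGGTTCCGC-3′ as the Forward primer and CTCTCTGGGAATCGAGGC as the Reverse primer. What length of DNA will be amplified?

Scanning the template, CCGTCTAACTGGTTCCGC occurs at positions 4–21; this primer anneals to the bottom strand there with its 3' end pointing downstream.
The reverse primer's reverse complement is GCCTCGATTCCCAGAGAG, which matches the template at positions 109–126.
The product runs from position 4 to position 126, so its length is 126 − 4 + 1 = 123 bp.

123 bp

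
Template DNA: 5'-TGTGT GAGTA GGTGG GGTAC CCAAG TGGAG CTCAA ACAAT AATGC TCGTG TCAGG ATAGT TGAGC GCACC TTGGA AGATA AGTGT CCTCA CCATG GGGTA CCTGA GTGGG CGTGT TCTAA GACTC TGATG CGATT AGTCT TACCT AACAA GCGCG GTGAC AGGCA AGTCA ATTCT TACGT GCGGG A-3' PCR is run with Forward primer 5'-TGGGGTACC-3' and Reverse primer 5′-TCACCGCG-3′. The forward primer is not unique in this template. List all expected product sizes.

The forward primer TGGGGTACC matches the top strand at positions 13–21, 94–102.
The reverse primer's reverse complement is CGCGGTGA, matching at positions 152–159.
Each forward site pairs with the reverse site to give a product ending at position 159: sizes 147, 66 bp.

147 bp, 66 bp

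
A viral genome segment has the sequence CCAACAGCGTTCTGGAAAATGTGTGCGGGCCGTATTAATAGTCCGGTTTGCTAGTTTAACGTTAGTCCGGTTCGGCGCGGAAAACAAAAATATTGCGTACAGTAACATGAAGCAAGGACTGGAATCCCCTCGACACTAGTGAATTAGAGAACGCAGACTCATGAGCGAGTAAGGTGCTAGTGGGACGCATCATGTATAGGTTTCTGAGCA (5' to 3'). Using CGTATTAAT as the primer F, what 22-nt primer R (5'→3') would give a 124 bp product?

The forward primer binds at positions 31–39, so a 124 bp product ends at position 31 + 124 − 1 = 154.
The reverse primer anneals to the top strand over positions 133–154, i.e. to ACACTAGTGAATTAGAGAACGC.
Its sequence written 5'→3' is the reverse complement: GCGTTCTCTAATTCACTAGTGT.

5'-GCGTTCTCTAATTCACTAGTGT-3'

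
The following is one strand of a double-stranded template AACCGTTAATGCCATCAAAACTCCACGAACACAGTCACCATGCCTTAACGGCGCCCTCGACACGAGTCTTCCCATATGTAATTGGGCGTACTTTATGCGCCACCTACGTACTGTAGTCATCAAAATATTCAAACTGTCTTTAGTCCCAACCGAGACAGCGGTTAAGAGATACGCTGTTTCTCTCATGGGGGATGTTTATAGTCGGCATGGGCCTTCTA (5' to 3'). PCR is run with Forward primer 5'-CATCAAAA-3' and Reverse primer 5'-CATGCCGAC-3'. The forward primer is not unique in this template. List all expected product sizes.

The forward primer CATCAAAA matches the top strand at positions 13–20, 118–125.
The reverse primer's reverse complement is GTCGGCATG, matching at positions 201–209.
Each forward site pairs with the reverse site to give a product ending at position 209: sizes 197, 92 bp.

197 bp, 92 bp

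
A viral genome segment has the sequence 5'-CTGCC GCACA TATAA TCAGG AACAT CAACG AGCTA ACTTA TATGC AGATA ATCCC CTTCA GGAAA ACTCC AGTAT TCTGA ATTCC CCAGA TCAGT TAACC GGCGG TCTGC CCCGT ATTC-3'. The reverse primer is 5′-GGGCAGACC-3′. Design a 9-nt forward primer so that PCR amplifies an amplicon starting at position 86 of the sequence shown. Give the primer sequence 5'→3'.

5'-CCAGATCAG-3'

The reverse primer's reverse complement GGTCTGCCC matches the template at positions 104–112; the product starts at position 86.
The forward primer is identical to the top strand over positions 86–94: CCAGATCAG.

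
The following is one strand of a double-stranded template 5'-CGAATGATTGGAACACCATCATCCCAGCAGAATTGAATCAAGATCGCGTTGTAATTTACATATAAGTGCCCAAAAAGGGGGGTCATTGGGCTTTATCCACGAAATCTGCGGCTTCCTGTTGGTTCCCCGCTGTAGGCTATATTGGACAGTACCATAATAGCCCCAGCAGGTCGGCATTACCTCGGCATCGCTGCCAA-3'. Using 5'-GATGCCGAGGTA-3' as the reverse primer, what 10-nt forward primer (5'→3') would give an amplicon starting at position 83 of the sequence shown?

The reverse primer's reverse complement TACCTCGGCATC matches the template at positions 178–189; the product starts at position 83.
The forward primer is identical to the top strand over positions 83–92: TCATTGGGCT.

5'-TCATTGGGCT-3'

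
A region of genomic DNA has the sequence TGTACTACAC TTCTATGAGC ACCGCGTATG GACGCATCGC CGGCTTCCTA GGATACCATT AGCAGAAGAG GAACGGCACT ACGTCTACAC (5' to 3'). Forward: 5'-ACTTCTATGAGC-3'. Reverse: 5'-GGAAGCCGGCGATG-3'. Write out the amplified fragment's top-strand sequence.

5'-ACTTCTATGAGCACCGCGTATGGACGCATCGCCGGCTTCC-3'

Forward primer ACTTCTATGAGC is found on the top strand at positions 9–20.
Reverse complement of the reverse primer: CATCGCCGGCTTCC. This occurs on the top strand at positions 35–48.
The product is the template from position 9 through 48 (40 bp).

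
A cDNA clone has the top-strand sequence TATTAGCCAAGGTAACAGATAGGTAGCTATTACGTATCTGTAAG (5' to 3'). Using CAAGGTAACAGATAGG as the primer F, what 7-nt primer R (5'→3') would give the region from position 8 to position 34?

The product's 3' end on the top strand is position 34.
The reverse primer anneals to the top strand over positions 28–34, i.e. to TATTACG.
Its sequence written 5'→3' is the reverse complement: CGTAATA.

5'-CGTAATA-3'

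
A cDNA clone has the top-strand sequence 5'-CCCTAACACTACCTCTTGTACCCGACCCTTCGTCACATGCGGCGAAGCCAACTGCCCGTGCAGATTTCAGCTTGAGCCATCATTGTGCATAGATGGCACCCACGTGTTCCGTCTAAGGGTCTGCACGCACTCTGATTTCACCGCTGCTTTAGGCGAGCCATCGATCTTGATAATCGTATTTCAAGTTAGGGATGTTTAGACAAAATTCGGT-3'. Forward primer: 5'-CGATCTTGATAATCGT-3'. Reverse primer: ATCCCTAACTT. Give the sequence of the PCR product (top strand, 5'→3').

Scanning the template, CGATCTTGATAATCGT occurs at positions 162–177; this primer anneals to the bottom strand there with its 3' end pointing downstream.
Reverse complement of the reverse primer: AAGTTAGGGAT. This occurs on the top strand at positions 183–193.
The product is the template from position 162 through 193 (32 bp).

5'-CGATCTTGATAATCGTATTTCAAGTTAGGGAT-3'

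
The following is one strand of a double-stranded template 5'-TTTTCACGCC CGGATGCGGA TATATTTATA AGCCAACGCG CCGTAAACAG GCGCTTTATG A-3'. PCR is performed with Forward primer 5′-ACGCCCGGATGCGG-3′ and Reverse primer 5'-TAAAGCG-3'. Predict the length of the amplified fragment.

Scanning the template, ACGCCCGGATGCGG occurs at positions 6–19; this primer anneals to the bottom strand there with its 3' end pointing downstream.
The reverse primer's reverse complement is CGCTTTA, which matches the template at positions 52–58.
Product length = (reverse-primer end) − (forward-primer start) + 1 = 58 − 6 + 1 = 53 bp.

53 bp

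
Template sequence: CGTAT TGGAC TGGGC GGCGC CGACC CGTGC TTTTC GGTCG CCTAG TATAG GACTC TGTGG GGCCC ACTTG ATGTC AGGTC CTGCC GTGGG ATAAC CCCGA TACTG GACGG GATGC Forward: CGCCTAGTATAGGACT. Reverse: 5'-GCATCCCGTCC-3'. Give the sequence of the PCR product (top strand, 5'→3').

Scanning the template, CGCCTAGTATAGGACT occurs at positions 39–54; this primer anneals to the bottom strand there with its 3' end pointing downstream.
Reverse complement of the reverse primer: GGACGGGATGC. This occurs on the top strand at positions 105–115.
The product is the template from position 39 through 115 (77 bp).

5'-CGCCTAGTATAGGACTCTGTGGGGCCCACTTGATGTCAGGTCCTGCCGTGGGATAACCCCGATACTGGACGGGATGC-3'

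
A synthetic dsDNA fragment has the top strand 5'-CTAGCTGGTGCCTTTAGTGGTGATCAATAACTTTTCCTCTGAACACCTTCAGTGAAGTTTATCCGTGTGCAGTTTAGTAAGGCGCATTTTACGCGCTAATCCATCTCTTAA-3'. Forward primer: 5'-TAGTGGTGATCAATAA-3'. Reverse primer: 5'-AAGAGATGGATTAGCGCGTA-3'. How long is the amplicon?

95 bp

Forward primer TAGTGGTGATCAATAA is found on the top strand at positions 15–30.
Reverse complement of the reverse primer: TACGCGCTAATCCATCTCTT. This occurs on the top strand at positions 90–109.
The product runs from position 15 to position 109, so its length is 109 − 15 + 1 = 95 bp.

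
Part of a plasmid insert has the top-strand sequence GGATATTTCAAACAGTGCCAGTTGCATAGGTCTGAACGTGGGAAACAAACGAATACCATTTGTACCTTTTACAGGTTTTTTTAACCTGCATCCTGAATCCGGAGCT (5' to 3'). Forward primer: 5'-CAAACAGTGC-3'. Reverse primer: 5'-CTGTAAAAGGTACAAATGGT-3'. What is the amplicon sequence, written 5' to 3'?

5'-CAAACAGTGCCAGTTGCATAGGTCTGAACGTGGGAAACAAACGAATACCATTTGTACCTTTTACAG-3'

Scanning the template, CAAACAGTGC occurs at positions 9–18; this primer anneals to the bottom strand there with its 3' end pointing downstream.
Taking the reverse complement of CTGTAAAAGGTACAAATGGT gives ACCATTTGTACCTTTTACAG, found at positions 55–74 on the template; the primer anneals here to the top strand with its 3' end pointing upstream.
The product is the template from position 9 through 74 (66 bp).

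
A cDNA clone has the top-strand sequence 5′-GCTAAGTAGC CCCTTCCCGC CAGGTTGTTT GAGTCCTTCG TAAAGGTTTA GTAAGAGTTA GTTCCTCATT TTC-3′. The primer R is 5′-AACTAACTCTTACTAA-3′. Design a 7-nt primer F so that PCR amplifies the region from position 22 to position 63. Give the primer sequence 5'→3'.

5'-AGGTTGT-3'

The reverse primer's reverse complement TTAGTAAGAGTTAGTT matches the template at positions 48–63; the product starts at position 22.
The forward primer is identical to the top strand over positions 22–28: AGGTTGT.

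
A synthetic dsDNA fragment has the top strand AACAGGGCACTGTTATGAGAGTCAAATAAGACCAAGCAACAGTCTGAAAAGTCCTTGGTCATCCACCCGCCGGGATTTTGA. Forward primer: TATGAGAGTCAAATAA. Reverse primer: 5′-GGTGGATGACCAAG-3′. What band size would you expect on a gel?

Scanning the template, TATGAGAGTCAAATAA occurs at positions 14–29; this primer anneals to the bottom strand there with its 3' end pointing downstream.
The reverse primer's reverse complement is CTTGGTCATCCACC, which matches the template at positions 54–67.
The product runs from position 14 to position 67, so its length is 67 − 14 + 1 = 54 bp.

54 bp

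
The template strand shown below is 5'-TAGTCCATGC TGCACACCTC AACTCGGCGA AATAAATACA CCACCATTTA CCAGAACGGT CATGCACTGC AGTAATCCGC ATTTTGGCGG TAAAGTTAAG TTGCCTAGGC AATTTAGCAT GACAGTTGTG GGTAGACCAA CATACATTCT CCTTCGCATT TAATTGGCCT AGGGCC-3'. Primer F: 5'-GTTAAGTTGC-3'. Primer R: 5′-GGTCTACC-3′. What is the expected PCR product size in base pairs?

Scanning the template, GTTAAGTTGC occurs at positions 95–104; this primer anneals to the bottom strand there with its 3' end pointing downstream.
Taking the reverse complement of GGTCTACC gives GGTAGACC, found at positions 131–138 on the template; the primer anneals here to the top strand with its 3' end pointing upstream.
Product length = (reverse-primer end) − (forward-primer start) + 1 = 138 − 95 + 1 = 44 bp.

44 bp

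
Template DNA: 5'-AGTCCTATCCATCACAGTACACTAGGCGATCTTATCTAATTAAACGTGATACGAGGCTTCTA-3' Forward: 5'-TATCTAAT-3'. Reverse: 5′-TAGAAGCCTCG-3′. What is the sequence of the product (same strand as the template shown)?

The forward primer matches the template at positions 33–40.
Reverse complement of the reverse primer: CGAGGCTTCTA. This occurs on the top strand at positions 52–62.
The product is the template from position 33 through 62 (30 bp).

5'-TATCTAATTAAACGTGATACGAGGCTTCTA-3'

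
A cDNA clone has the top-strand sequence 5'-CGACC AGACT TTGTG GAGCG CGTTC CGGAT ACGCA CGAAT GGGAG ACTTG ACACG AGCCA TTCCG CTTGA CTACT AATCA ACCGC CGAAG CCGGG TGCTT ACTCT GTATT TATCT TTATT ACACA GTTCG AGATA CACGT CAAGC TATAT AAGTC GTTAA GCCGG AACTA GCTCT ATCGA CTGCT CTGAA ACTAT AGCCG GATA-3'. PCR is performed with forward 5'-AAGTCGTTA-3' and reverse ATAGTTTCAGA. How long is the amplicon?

Scanning the template, AAGTCGTTA occurs at positions 151–159; this primer anneals to the bottom strand there with its 3' end pointing downstream.
Taking the reverse complement of ATAGTTTCAGA gives TCTGAAACTAT, found at positions 185–195 on the template; the primer anneals here to the top strand with its 3' end pointing upstream.
The product runs from position 151 to position 195, so its length is 195 − 151 + 1 = 45 bp.

45 bp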